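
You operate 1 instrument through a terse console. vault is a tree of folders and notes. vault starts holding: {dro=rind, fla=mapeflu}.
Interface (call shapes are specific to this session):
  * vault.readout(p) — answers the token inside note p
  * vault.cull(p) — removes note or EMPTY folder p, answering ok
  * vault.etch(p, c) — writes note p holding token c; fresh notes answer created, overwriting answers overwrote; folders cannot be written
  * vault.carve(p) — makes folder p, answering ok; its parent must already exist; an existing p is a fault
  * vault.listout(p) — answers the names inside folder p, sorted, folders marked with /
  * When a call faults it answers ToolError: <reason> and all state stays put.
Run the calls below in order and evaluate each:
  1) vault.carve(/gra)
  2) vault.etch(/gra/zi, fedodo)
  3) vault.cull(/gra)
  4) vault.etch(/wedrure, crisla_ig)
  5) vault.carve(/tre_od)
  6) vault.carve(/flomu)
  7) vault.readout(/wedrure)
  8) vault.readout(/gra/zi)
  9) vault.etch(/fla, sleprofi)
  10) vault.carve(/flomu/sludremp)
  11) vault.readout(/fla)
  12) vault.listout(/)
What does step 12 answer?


Answer: [dro, fla, flomu/, gra/, tre_od/, wedrure]

Derivation:
$ vault.carve p='/gra'
[out] ok
$ vault.etch p='/gra/zi' c='fedodo'
[out] created
$ vault.cull p='/gra'
[out] ToolError: not empty
$ vault.etch p='/wedrure' c='crisla_ig'
[out] created
$ vault.carve p='/tre_od'
[out] ok
$ vault.carve p='/flomu'
[out] ok
$ vault.readout p='/wedrure'
[out] crisla_ig
$ vault.readout p='/gra/zi'
[out] fedodo
$ vault.etch p='/fla' c='sleprofi'
[out] overwrote
$ vault.carve p='/flomu/sludremp'
[out] ok
$ vault.readout p='/fla'
[out] sleprofi
$ vault.listout p='/'
[out] [dro, fla, flomu/, gra/, tre_od/, wedrure]


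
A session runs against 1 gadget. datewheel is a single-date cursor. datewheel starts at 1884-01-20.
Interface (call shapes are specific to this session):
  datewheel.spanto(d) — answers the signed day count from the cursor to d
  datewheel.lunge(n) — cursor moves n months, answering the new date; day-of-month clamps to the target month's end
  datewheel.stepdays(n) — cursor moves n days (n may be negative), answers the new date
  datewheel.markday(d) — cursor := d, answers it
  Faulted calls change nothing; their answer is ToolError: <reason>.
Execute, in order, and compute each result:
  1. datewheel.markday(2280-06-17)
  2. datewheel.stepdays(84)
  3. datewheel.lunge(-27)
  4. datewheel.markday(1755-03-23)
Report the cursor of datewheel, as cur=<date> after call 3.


→ markday(2280-06-17)
← 2280-06-17
→ stepdays(84)
← 2280-09-09
→ lunge(-27)
← 2278-06-09
→ markday(1755-03-23)
← 1755-03-23

Answer: cur=2278-06-09


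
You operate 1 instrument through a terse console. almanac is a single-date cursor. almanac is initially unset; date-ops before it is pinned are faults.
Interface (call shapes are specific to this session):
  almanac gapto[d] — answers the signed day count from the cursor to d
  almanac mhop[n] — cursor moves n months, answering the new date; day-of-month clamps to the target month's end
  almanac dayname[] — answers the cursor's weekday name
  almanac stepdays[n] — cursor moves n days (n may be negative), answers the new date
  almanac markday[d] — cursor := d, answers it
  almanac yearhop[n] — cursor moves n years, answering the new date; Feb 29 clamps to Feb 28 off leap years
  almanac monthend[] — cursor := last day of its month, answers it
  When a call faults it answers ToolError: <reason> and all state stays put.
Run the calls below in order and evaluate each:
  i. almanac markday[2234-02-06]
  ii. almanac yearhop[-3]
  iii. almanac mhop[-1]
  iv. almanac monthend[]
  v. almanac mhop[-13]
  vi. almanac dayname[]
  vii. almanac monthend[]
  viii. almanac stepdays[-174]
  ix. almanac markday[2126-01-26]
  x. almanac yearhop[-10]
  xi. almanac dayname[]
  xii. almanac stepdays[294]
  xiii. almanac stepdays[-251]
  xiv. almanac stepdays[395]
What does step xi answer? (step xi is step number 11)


I run almanac markday on d=2234-02-06: 2234-02-06.
Now I run almanac yearhop on n=-3, yielding 2231-02-06.
I call almanac mhop on n=-1, and get 2231-01-06.
Next I call almanac monthend, giving 2231-01-31.
Calling almanac mhop on n=-13, and observe 2229-12-31.
Using almanac dayname(), and get Thursday.
Using almanac monthend, and get 2229-12-31.
I call almanac stepdays on n=-174, and see 2229-07-10.
I use almanac markday on d=2126-01-26, giving 2126-01-26.
Invoking almanac yearhop on n=-10, yielding 2116-01-26.
Then almanac dayname: Sunday.
Then almanac stepdays on n=294, and see 2116-11-15.
Now I run almanac stepdays on n=-251, and see 2116-03-09.
Next I call almanac stepdays on n=395, giving 2117-04-08.

Answer: Sunday


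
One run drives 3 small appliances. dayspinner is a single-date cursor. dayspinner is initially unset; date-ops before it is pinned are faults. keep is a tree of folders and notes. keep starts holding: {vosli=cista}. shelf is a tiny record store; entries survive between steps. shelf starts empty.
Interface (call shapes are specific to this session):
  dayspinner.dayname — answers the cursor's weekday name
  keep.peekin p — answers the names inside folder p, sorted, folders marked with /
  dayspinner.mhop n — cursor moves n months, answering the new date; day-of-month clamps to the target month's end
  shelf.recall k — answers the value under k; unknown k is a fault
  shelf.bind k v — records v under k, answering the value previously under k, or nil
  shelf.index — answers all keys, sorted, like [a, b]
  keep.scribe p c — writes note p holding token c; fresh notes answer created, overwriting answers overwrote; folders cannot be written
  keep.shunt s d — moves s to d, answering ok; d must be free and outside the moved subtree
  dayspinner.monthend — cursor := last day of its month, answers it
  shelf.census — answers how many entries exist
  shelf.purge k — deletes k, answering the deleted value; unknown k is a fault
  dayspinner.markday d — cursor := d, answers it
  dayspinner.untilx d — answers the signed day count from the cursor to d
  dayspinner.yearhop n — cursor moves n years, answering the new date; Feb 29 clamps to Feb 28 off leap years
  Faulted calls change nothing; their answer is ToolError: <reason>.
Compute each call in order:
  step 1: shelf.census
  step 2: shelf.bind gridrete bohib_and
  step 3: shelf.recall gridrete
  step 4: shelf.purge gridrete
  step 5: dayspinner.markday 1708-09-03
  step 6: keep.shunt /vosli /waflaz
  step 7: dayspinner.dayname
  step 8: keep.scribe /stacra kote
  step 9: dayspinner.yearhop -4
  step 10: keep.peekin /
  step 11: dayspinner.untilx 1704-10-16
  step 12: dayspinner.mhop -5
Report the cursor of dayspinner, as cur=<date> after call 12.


Answer: cur=1704-04-03

Derivation:
>> shelf.census()
<< 0
>> shelf.bind(k: gridrete, v: bohib_and)
<< nil
>> shelf.recall(k: gridrete)
<< bohib_and
>> shelf.purge(k: gridrete)
<< bohib_and
>> dayspinner.markday(d: 1708-09-03)
<< 1708-09-03
>> keep.shunt(s: /vosli, d: /waflaz)
<< ok
>> dayspinner.dayname()
<< Monday
>> keep.scribe(p: /stacra, c: kote)
<< created
>> dayspinner.yearhop(n: -4)
<< 1704-09-03
>> keep.peekin(p: /)
<< [stacra, waflaz]
>> dayspinner.untilx(d: 1704-10-16)
<< 43
>> dayspinner.mhop(n: -5)
<< 1704-04-03


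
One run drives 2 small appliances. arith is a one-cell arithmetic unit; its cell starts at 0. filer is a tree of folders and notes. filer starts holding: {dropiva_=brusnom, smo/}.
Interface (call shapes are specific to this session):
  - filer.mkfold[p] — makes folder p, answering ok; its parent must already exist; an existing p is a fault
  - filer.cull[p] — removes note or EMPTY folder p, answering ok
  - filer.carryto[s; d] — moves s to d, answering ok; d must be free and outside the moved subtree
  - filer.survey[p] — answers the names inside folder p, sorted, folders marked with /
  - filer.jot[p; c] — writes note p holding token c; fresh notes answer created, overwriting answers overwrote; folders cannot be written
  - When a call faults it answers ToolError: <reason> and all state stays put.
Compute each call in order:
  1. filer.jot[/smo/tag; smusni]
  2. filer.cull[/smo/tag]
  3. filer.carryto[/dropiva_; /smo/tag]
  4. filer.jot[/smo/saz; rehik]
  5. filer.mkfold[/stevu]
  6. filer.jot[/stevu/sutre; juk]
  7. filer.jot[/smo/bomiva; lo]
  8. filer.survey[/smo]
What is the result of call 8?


→ filer.jot(/smo/tag, smusni)
← created
→ filer.cull(/smo/tag)
← ok
→ filer.carryto(/dropiva_, /smo/tag)
← ok
→ filer.jot(/smo/saz, rehik)
← created
→ filer.mkfold(/stevu)
← ok
→ filer.jot(/stevu/sutre, juk)
← created
→ filer.jot(/smo/bomiva, lo)
← created
→ filer.survey(/smo)
← [bomiva, saz, tag]

Answer: [bomiva, saz, tag]


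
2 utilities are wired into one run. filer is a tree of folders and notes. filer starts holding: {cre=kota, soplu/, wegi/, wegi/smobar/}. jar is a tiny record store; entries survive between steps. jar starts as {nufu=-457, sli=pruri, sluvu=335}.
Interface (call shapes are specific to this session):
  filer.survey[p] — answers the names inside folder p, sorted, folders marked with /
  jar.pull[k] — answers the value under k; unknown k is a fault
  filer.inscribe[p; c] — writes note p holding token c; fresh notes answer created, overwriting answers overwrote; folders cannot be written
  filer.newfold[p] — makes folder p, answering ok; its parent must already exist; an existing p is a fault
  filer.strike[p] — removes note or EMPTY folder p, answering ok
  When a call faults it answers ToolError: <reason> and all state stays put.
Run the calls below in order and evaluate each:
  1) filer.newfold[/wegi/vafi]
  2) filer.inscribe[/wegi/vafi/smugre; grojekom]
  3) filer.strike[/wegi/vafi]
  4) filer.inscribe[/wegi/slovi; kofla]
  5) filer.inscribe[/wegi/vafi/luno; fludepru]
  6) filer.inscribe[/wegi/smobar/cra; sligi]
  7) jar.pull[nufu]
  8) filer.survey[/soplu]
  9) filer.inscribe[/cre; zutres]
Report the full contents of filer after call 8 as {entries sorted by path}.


[in] filer.newfold p→/wegi/vafi
= ok
[in] filer.inscribe p→/wegi/vafi/smugre c→grojekom
= created
[in] filer.strike p→/wegi/vafi
= ToolError: not empty
[in] filer.inscribe p→/wegi/slovi c→kofla
= created
[in] filer.inscribe p→/wegi/vafi/luno c→fludepru
= created
[in] filer.inscribe p→/wegi/smobar/cra c→sligi
= created
[in] jar.pull k→nufu
= -457
[in] filer.survey p→/soplu
= []
[in] filer.inscribe p→/cre c→zutres
= overwrote

Answer: {cre=kota, soplu/, wegi/, wegi/slovi=kofla, wegi/smobar/, wegi/smobar/cra=sligi, wegi/vafi/, wegi/vafi/luno=fludepru, wegi/vafi/smugre=grojekom}


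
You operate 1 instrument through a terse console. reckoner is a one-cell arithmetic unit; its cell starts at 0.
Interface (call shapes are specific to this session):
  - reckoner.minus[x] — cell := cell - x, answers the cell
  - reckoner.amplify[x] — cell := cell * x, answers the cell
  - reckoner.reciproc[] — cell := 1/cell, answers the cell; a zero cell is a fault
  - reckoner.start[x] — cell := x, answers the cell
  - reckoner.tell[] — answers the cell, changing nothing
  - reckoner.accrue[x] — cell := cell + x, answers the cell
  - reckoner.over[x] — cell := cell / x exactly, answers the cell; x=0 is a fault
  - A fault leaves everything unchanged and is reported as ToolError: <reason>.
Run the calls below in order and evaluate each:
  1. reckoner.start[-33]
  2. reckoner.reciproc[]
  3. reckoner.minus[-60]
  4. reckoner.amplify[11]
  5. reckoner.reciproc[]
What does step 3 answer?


Answer: 1979/33

Derivation:
> reckoner.start x: -33
= -33
> reckoner.reciproc
= -1/33
> reckoner.minus x: -60
= 1979/33
> reckoner.amplify x: 11
= 1979/3
> reckoner.reciproc
= 3/1979


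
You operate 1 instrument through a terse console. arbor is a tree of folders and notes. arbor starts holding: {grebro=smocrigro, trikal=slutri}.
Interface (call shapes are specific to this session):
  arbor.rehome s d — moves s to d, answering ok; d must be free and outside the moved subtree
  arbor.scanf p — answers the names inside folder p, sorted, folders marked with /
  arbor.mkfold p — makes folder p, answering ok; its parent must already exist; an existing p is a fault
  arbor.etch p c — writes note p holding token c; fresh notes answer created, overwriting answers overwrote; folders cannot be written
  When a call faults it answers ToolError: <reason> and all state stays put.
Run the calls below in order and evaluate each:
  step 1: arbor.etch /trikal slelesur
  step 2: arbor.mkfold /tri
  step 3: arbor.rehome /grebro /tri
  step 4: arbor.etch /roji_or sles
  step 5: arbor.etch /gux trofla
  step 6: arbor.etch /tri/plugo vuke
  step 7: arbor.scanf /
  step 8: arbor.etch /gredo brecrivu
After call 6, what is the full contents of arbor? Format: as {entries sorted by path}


Answer: {grebro=smocrigro, gux=trofla, roji_or=sles, tri/, tri/plugo=vuke, trikal=slelesur}

Derivation:
Calling arbor.etch on /trikal, slelesur, yielding overwrote.
I use arbor.mkfold on /tri, yielding ok.
Calling arbor.rehome on /grebro, /tri, and see ToolError: exists.
I invoke arbor.etch on /roji_or, sles, → created.
Using arbor.etch on /gux, trofla: created.
Now I run arbor.etch on /tri/plugo, vuke, giving created.
Invoking arbor.scanf on /, → [grebro, gux, roji_or, tri/, trikal].
Now I run arbor.etch on /gredo, brecrivu: created.


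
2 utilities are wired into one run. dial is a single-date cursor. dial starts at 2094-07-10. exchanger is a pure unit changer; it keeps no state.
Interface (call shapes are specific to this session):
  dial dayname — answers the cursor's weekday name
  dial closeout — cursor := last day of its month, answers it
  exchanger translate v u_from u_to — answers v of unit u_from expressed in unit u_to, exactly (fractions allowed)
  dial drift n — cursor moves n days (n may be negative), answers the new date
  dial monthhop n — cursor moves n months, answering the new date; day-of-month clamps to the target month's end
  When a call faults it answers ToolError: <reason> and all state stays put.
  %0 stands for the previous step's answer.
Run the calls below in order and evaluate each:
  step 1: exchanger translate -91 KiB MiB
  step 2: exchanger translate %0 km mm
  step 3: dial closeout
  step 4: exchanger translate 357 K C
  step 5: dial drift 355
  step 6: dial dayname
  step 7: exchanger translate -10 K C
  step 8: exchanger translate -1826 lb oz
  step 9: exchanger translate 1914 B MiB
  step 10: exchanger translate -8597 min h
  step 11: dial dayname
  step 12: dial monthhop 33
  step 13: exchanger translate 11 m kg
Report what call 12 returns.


Then exchanger translate with v: -91, u_from: KiB, u_to: MiB, — result: -91/1024.
I call exchanger translate with v: %0, u_from: km, u_to: mm, yielding -1421875/16.
Using dial closeout(), and observe 2094-07-31.
I try exchanger translate with v: 357, u_from: K, u_to: C, giving 1677/20.
I use dial drift with n: 355, — result: 2095-07-21.
Calling dial dayname, giving Thursday.
I call exchanger translate with v: -10, u_from: K, u_to: C, yielding -5663/20.
Next I call exchanger translate with v: -1826, u_from: lb, u_to: oz, giving -29216.
Using exchanger translate with v: 1914, u_from: B, u_to: MiB, giving 957/524288.
I call exchanger translate with v: -8597, u_from: min, u_to: h, which returns -8597/60.
I use dial dayname, and get Thursday.
Invoking dial monthhop with n: 33, and get 2098-04-21.
Invoking exchanger translate with v: 11, u_from: m, u_to: kg, giving ToolError: incompatible units.

Answer: 2098-04-21


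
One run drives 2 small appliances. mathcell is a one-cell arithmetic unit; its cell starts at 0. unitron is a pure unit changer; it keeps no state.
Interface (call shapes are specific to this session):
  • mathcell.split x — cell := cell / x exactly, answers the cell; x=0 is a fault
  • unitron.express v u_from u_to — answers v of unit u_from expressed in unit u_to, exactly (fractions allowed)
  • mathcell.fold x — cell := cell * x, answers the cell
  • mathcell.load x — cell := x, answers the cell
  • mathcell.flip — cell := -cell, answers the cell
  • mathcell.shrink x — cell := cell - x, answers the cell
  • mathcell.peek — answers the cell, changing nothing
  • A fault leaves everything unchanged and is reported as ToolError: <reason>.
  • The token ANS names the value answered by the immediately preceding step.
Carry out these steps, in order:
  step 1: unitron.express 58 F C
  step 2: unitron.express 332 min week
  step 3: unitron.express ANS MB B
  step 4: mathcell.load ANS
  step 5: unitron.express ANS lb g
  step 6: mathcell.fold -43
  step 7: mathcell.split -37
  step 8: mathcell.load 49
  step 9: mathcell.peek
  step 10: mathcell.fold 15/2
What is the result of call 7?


CALL unitron.express[v: 58; u_from: F; u_to: C]
RET  130/9
CALL unitron.express[v: 332; u_from: min; u_to: week]
RET  83/2520
CALL unitron.express[v: ANS; u_from: MB; u_to: B]
RET  2075000/63
CALL mathcell.load[x: ANS]
RET  2075000/63
CALL unitron.express[v: ANS; u_from: lb; u_to: g]
RET  537830953/36
CALL mathcell.fold[x: -43]
RET  -89225000/63
CALL mathcell.split[x: -37]
RET  89225000/2331
CALL mathcell.load[x: 49]
RET  49
CALL mathcell.peek[]
RET  49
CALL mathcell.fold[x: 15/2]
RET  735/2

Answer: 89225000/2331


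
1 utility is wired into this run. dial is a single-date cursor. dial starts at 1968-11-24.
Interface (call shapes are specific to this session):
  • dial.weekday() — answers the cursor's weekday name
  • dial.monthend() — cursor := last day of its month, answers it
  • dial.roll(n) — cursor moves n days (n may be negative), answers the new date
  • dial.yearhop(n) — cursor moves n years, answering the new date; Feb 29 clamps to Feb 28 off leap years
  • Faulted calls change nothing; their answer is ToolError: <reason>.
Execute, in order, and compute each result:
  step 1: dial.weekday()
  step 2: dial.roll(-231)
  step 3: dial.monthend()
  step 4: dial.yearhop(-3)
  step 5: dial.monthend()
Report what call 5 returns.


Answer: 1965-04-30

Derivation:
>> dial.weekday()
<< Sunday
>> dial.roll(n='-231')
<< 1968-04-07
>> dial.monthend()
<< 1968-04-30
>> dial.yearhop(n='-3')
<< 1965-04-30
>> dial.monthend()
<< 1965-04-30


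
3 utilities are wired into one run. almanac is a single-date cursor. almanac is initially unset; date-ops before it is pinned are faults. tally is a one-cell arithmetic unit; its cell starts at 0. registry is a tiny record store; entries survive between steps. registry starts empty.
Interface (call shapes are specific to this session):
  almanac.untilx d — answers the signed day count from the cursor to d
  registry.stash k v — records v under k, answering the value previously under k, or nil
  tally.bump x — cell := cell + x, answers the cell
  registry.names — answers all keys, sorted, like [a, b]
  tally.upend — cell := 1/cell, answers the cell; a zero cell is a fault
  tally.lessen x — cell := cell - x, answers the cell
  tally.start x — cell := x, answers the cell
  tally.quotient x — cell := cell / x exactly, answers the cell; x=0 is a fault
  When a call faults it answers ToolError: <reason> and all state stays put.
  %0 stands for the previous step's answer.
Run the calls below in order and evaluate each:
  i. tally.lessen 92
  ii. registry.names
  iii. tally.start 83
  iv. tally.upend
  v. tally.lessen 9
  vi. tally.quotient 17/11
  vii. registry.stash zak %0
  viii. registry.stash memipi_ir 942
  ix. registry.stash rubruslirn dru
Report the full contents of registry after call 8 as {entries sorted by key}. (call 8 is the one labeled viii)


Answer: {memipi_ir=942, zak=-8206/1411}

Derivation:
Step: tally.lessen[x: 92]
Result: -92
Step: registry.names[]
Result: []
Step: tally.start[x: 83]
Result: 83
Step: tally.upend[]
Result: 1/83
Step: tally.lessen[x: 9]
Result: -746/83
Step: tally.quotient[x: 17/11]
Result: -8206/1411
Step: registry.stash[k: zak; v: %0]
Result: nil
Step: registry.stash[k: memipi_ir; v: 942]
Result: nil
Step: registry.stash[k: rubruslirn; v: dru]
Result: nil


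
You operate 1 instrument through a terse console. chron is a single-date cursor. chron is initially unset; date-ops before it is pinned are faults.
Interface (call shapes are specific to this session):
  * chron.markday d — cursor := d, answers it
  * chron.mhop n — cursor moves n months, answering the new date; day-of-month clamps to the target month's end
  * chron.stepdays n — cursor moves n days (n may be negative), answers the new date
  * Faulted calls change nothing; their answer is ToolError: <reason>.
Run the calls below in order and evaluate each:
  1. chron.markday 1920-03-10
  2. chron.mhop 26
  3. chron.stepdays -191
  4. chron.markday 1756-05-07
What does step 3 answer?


Step: chron.markday[1920-03-10]
Result: 1920-03-10
Step: chron.mhop[26]
Result: 1922-05-10
Step: chron.stepdays[-191]
Result: 1921-10-31
Step: chron.markday[1756-05-07]
Result: 1756-05-07

Answer: 1921-10-31


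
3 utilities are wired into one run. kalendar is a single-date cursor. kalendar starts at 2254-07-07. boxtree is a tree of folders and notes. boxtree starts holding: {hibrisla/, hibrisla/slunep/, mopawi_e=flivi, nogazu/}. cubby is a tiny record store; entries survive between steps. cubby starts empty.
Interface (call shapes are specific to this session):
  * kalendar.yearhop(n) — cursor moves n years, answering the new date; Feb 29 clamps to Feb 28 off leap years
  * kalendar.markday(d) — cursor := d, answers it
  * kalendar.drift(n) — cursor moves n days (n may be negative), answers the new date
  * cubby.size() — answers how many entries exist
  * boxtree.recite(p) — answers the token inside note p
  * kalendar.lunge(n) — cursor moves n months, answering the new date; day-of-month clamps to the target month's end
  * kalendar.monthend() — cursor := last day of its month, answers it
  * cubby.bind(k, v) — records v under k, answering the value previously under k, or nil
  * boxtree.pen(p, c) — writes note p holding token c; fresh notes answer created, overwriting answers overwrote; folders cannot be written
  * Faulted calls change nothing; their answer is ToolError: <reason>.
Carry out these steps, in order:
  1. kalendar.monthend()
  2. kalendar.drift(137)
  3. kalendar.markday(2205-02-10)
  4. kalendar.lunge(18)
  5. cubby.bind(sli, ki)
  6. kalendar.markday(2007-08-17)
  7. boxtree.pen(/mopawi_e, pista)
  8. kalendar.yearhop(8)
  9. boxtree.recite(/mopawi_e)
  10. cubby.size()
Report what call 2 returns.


~$ kalendar.monthend
= 2254-07-31
~$ kalendar.drift n=137
= 2254-12-15
~$ kalendar.markday d=2205-02-10
= 2205-02-10
~$ kalendar.lunge n=18
= 2206-08-10
~$ cubby.bind k=sli v=ki
= nil
~$ kalendar.markday d=2007-08-17
= 2007-08-17
~$ boxtree.pen p=/mopawi_e c=pista
= overwrote
~$ kalendar.yearhop n=8
= 2015-08-17
~$ boxtree.recite p=/mopawi_e
= pista
~$ cubby.size
= 1

Answer: 2254-12-15


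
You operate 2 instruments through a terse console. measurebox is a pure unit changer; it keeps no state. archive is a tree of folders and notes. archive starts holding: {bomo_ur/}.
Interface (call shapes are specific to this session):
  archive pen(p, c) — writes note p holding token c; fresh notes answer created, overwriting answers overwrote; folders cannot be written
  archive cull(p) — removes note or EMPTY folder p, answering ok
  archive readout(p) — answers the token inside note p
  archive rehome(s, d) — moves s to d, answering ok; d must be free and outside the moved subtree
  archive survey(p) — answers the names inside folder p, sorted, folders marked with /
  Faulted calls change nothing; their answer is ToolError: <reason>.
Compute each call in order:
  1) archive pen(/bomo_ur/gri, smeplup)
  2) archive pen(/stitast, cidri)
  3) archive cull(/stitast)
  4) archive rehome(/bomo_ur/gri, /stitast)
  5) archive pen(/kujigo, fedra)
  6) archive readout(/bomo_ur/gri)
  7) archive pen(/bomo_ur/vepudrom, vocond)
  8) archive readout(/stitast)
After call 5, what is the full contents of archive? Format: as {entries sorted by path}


I use archive pen on /bomo_ur/gri, smeplup, giving created.
I try archive pen on /stitast, cidri, yielding created.
I run archive cull on /stitast, and see ok.
Then archive rehome on /bomo_ur/gri, /stitast: ok.
Calling archive pen on /kujigo, fedra, which returns created.
Next I call archive readout on /bomo_ur/gri, which returns ToolError: not found.
Next I call archive pen on /bomo_ur/vepudrom, vocond, giving created.
I invoke archive readout on /stitast, → smeplup.

Answer: {bomo_ur/, kujigo=fedra, stitast=smeplup}


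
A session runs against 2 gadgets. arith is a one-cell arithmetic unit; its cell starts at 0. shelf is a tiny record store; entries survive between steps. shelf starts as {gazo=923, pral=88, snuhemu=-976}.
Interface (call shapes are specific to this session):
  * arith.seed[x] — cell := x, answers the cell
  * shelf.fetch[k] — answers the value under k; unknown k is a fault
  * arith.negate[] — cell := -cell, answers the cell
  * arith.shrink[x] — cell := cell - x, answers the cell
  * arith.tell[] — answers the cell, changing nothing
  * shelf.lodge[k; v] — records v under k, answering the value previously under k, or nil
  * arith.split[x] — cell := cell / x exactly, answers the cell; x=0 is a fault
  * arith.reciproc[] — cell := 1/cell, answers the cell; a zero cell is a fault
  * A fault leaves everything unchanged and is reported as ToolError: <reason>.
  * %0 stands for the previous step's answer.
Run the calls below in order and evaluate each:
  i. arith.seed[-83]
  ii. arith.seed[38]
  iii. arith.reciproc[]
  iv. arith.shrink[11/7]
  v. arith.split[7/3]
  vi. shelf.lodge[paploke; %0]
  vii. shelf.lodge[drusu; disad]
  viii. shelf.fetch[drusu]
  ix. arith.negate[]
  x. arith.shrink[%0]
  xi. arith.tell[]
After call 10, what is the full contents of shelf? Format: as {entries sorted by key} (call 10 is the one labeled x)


[in] arith.seed -83
:: -83
[in] arith.seed 38
:: 38
[in] arith.reciproc
:: 1/38
[in] arith.shrink 11/7
:: -411/266
[in] arith.split 7/3
:: -1233/1862
[in] shelf.lodge paploke %0
:: nil
[in] shelf.lodge drusu disad
:: nil
[in] shelf.fetch drusu
:: disad
[in] arith.negate
:: 1233/1862
[in] arith.shrink %0
:: 0
[in] arith.tell
:: 0

Answer: {drusu=disad, gazo=923, paploke=-1233/1862, pral=88, snuhemu=-976}


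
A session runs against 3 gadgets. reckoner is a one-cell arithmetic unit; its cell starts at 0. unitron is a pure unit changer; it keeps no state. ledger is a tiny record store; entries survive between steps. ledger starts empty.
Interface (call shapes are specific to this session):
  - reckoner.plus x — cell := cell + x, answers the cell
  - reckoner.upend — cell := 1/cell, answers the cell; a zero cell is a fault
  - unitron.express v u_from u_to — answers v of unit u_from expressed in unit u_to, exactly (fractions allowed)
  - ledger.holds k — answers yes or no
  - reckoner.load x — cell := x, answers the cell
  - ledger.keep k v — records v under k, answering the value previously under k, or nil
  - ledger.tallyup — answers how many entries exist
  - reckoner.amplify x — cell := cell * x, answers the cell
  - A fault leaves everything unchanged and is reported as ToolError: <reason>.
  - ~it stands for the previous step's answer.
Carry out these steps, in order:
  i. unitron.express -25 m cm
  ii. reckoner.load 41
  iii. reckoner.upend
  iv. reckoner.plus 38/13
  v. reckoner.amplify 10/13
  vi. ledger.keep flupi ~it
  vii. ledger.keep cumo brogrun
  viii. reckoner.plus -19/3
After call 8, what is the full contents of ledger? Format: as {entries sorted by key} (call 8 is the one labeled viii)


% unitron.express(v='-25', u_from='m', u_to='cm') -> -2500
% reckoner.load(x='41') -> 41
% reckoner.upend() -> 1/41
% reckoner.plus(x='38/13') -> 1571/533
% reckoner.amplify(x='10/13') -> 15710/6929
% ledger.keep(k='flupi', v='~it') -> nil
% ledger.keep(k='cumo', v='brogrun') -> nil
% reckoner.plus(x='-19/3') -> -84521/20787

Answer: {cumo=brogrun, flupi=15710/6929}


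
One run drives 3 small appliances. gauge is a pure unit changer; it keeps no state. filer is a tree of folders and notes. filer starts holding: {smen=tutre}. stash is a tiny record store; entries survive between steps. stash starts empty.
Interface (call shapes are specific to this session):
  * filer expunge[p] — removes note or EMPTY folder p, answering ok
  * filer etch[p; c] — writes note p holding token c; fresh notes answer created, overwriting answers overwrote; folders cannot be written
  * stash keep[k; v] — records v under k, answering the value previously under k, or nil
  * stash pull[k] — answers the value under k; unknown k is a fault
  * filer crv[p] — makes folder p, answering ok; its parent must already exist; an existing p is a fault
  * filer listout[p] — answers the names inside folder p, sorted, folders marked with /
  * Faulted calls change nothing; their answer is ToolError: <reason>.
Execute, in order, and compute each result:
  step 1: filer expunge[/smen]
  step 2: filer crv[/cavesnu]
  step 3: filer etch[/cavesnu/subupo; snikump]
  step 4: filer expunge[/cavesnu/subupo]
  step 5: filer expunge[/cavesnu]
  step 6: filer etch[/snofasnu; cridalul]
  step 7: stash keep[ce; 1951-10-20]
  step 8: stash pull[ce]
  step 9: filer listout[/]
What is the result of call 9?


Answer: [snofasnu]

Derivation:
I invoke filer expunge passing /smen, → ok.
Invoking filer crv passing /cavesnu: ok.
I run filer etch passing /cavesnu/subupo, snikump, — result: created.
Now I run filer expunge passing /cavesnu/subupo, → ok.
I try filer expunge passing /cavesnu, and get ok.
I run filer etch passing /snofasnu, cridalul, which returns created.
Now I run stash keep passing ce, 1951-10-20: nil.
I try stash pull passing ce, giving 1951-10-20.
Next I call filer listout passing /, and get [snofasnu].


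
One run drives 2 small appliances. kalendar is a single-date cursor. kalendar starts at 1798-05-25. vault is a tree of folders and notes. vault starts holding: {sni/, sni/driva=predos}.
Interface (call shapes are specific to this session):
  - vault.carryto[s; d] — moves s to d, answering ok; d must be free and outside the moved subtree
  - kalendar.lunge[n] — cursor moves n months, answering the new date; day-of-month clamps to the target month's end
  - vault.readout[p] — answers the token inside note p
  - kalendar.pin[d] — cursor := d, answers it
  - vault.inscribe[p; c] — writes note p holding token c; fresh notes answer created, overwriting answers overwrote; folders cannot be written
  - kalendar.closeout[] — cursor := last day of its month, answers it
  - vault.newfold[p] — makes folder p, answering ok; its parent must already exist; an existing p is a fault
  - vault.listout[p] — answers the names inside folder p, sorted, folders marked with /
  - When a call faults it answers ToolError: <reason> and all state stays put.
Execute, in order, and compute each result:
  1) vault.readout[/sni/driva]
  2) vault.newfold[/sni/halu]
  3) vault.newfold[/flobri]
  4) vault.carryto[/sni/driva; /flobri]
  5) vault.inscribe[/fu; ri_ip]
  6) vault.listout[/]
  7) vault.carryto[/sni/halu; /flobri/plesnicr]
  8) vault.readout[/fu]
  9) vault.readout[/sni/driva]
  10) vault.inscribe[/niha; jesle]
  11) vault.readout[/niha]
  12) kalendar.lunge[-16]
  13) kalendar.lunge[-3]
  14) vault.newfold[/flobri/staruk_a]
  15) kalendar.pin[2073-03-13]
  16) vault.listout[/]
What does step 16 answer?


Answer: [flobri/, fu, niha, sni/]

Derivation:
% vault.readout p=/sni/driva
= predos
% vault.newfold p=/sni/halu
= ok
% vault.newfold p=/flobri
= ok
% vault.carryto s=/sni/driva d=/flobri
= ToolError: exists
% vault.inscribe p=/fu c=ri_ip
= created
% vault.listout p=/
= [flobri/, fu, sni/]
% vault.carryto s=/sni/halu d=/flobri/plesnicr
= ok
% vault.readout p=/fu
= ri_ip
% vault.readout p=/sni/driva
= predos
% vault.inscribe p=/niha c=jesle
= created
% vault.readout p=/niha
= jesle
% kalendar.lunge n=-16
= 1797-01-25
% kalendar.lunge n=-3
= 1796-10-25
% vault.newfold p=/flobri/staruk_a
= ok
% kalendar.pin d=2073-03-13
= 2073-03-13
% vault.listout p=/
= [flobri/, fu, niha, sni/]


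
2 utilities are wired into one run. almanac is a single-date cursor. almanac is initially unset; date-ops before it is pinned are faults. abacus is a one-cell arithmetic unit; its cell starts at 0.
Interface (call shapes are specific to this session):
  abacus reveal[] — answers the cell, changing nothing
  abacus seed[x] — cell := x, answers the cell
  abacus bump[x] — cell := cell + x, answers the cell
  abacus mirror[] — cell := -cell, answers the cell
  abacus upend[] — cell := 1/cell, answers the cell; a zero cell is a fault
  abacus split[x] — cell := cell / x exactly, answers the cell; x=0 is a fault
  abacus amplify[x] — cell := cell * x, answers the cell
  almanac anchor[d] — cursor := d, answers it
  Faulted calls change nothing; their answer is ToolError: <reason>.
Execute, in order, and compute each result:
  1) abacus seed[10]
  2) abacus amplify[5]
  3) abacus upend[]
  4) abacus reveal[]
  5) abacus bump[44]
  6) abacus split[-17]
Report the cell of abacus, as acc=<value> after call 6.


Answer: acc=-2201/850

Derivation:
→ abacus seed(x=10)
← 10
→ abacus amplify(x=5)
← 50
→ abacus upend()
← 1/50
→ abacus reveal()
← 1/50
→ abacus bump(x=44)
← 2201/50
→ abacus split(x=-17)
← -2201/850


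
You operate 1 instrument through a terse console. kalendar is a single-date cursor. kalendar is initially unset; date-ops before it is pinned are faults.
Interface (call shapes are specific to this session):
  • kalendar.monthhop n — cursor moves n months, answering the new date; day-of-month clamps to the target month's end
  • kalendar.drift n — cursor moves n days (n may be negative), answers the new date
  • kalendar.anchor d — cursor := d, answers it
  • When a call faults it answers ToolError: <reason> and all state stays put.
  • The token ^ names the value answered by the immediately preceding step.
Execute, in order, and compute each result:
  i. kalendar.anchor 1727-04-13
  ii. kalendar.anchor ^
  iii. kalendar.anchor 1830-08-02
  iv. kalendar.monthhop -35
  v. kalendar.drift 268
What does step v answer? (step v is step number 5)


// 1. kalendar.anchor(1727-04-13) == 1727-04-13
// 2. kalendar.anchor(^) == 1727-04-13
// 3. kalendar.anchor(1830-08-02) == 1830-08-02
// 4. kalendar.monthhop(-35) == 1827-09-02
// 5. kalendar.drift(268) == 1828-05-27

Answer: 1828-05-27


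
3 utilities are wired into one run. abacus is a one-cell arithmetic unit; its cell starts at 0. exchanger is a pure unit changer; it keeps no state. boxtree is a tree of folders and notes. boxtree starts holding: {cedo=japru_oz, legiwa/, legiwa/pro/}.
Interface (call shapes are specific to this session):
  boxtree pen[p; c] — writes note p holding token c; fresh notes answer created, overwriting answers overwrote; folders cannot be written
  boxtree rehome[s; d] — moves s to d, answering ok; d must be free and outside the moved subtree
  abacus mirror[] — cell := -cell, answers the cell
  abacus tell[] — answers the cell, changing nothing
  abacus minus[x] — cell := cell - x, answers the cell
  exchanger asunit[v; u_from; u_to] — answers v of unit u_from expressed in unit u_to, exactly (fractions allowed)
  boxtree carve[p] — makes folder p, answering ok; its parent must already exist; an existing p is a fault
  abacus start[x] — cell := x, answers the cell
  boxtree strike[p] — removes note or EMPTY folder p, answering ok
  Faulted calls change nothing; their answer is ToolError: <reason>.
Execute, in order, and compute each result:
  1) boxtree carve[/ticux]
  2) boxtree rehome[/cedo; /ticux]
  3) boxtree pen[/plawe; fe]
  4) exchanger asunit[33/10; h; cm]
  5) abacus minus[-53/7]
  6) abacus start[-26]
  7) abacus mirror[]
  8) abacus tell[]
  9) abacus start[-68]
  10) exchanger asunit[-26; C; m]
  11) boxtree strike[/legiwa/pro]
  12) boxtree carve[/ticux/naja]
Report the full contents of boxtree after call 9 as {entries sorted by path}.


~$ boxtree carve p='/ticux'
= ok
~$ boxtree rehome s='/cedo' d='/ticux'
= ToolError: exists
~$ boxtree pen p='/plawe' c='fe'
= created
~$ exchanger asunit v='33/10' u_from='h' u_to='cm'
= ToolError: incompatible units
~$ abacus minus x='-53/7'
= 53/7
~$ abacus start x='-26'
= -26
~$ abacus mirror
= 26
~$ abacus tell
= 26
~$ abacus start x='-68'
= -68
~$ exchanger asunit v='-26' u_from='C' u_to='m'
= ToolError: incompatible units
~$ boxtree strike p='/legiwa/pro'
= ok
~$ boxtree carve p='/ticux/naja'
= ok

Answer: {cedo=japru_oz, legiwa/, legiwa/pro/, plawe=fe, ticux/}


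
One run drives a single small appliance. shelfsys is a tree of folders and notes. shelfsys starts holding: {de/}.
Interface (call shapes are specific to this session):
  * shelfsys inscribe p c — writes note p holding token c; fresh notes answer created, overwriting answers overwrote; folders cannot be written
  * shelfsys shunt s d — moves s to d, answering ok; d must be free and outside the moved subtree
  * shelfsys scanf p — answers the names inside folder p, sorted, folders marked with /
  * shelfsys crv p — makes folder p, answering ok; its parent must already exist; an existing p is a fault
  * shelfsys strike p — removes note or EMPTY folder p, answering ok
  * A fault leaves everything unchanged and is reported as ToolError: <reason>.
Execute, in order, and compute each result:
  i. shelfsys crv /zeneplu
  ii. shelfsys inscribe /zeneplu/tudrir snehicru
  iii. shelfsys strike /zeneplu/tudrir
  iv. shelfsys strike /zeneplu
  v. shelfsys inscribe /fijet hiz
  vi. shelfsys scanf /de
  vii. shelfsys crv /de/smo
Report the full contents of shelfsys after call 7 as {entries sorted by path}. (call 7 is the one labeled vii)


Answer: {de/, de/smo/, fijet=hiz}

Derivation:
Next I call shelfsys crv(/zeneplu), and observe ok.
I run shelfsys inscribe(/zeneplu/tudrir, snehicru), which returns created.
I try shelfsys strike(/zeneplu/tudrir), — result: ok.
I try shelfsys strike(/zeneplu), which returns ok.
I try shelfsys inscribe(/fijet, hiz), and observe created.
I try shelfsys scanf(/de), yielding [].
Then shelfsys crv(/de/smo): ok.


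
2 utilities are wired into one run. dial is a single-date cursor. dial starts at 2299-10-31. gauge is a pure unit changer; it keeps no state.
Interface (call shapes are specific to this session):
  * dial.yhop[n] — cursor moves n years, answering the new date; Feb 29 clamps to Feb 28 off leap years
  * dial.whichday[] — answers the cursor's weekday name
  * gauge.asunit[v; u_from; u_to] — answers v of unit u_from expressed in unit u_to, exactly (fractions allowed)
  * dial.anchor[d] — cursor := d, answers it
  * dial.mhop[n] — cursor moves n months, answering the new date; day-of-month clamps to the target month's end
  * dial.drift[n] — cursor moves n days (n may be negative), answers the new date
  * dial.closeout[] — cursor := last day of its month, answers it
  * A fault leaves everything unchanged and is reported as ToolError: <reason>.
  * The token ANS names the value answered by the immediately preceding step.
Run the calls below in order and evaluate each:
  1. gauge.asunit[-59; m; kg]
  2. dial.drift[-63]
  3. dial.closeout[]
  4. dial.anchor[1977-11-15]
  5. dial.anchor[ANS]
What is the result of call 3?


==> gauge.asunit(-59, m, kg)
<== ToolError: incompatible units
==> dial.drift(-63)
<== 2299-08-29
==> dial.closeout()
<== 2299-08-31
==> dial.anchor(1977-11-15)
<== 1977-11-15
==> dial.anchor(ANS)
<== 1977-11-15

Answer: 2299-08-31


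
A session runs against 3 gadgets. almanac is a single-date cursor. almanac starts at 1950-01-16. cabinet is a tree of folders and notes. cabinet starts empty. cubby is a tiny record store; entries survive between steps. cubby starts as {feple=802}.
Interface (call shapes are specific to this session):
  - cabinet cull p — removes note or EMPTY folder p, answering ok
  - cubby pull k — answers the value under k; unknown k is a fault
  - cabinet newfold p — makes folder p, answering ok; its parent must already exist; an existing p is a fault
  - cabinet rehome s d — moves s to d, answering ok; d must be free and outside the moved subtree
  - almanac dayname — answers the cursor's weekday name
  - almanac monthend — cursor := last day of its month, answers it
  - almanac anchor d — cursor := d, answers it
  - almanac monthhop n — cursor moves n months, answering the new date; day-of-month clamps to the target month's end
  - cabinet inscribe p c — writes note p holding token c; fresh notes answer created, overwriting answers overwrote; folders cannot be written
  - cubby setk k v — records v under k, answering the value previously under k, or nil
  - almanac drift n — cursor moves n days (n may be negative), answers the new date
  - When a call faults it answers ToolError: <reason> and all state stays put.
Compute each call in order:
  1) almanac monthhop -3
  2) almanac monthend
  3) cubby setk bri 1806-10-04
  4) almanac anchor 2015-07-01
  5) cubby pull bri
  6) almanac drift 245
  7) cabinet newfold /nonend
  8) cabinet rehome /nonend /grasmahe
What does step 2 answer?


I use almanac monthhop using n→-3, → 1949-10-16.
I call almanac monthend, — result: 1949-10-31.
I run cubby setk using k→bri, v→1806-10-04, and get nil.
Using almanac anchor using d→2015-07-01, which returns 2015-07-01.
Calling cubby pull using k→bri, — result: 1806-10-04.
I try almanac drift using n→245, and observe 2016-03-02.
Next I call cabinet newfold using p→/nonend, and see ok.
Then cabinet rehome using s→/nonend, d→/grasmahe, giving ok.

Answer: 1949-10-31
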